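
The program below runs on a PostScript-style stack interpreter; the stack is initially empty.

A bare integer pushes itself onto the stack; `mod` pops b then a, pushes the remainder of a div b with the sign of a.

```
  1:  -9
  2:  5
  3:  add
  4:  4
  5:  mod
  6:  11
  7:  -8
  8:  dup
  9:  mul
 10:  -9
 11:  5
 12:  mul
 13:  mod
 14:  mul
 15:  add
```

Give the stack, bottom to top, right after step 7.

-9  -> [-9]
5   -> [-9, 5]
add -> [-4]
4   -> [-4, 4]
mod -> [0]
11  -> [0, 11]
-8  -> [0, 11, -8]

[0, 11, -8]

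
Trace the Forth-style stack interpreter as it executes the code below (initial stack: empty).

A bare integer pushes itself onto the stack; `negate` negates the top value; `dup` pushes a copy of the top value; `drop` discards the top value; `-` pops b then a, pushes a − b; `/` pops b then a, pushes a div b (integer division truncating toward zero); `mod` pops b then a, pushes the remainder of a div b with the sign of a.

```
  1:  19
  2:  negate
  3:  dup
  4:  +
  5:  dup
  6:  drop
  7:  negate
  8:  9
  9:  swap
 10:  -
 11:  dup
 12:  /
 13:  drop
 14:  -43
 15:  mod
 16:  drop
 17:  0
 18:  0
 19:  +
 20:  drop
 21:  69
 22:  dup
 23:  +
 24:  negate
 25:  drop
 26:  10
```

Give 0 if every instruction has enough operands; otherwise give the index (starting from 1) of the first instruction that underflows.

15

19     -> [19]
negate -> [-19]
dup    -> [-19, -19]
+      -> [-38]
dup    -> [-38, -38]
drop   -> [-38]
negate -> [38]
9      -> [38, 9]
swap   -> [9, 38]
-      -> [-29]
dup    -> [-29, -29]
/      -> [1]
drop   -> []
-43    -> [-43]
mod  — needs 2 operands, stack has 1 → underflow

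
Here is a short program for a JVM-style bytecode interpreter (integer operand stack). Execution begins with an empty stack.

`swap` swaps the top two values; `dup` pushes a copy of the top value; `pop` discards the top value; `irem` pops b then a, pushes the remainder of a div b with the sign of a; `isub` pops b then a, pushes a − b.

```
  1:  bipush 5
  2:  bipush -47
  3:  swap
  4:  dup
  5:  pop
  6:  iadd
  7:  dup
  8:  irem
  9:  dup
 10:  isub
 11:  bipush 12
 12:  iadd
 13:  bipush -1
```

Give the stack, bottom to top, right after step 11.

bipush 5    5
bipush -47  5 -47
swap        -47 5
dup         -47 5 5
pop         -47 5
iadd        -42
dup         -42 -42
irem        0
dup         0 0
isub        0
bipush 12   0 12

[0, 12]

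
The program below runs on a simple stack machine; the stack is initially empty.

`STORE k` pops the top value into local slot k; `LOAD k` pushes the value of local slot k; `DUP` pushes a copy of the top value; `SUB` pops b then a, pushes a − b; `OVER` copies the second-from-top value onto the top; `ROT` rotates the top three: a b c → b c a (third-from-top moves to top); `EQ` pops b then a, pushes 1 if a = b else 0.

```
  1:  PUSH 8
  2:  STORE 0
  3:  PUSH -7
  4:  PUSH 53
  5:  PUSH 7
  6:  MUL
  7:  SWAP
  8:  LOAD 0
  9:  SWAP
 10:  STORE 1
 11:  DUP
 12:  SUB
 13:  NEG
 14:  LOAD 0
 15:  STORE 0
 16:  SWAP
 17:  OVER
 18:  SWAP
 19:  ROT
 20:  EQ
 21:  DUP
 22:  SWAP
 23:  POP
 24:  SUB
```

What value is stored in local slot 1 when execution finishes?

PUSH 8  -> [8]
STORE 0 -> []
PUSH -7 -> [-7]
PUSH 53 -> [-7, 53]
PUSH 7  -> [-7, 53, 7]
MUL     -> [-7, 371]
SWAP    -> [371, -7]
LOAD 0  -> [371, -7, 8]
SWAP    -> [371, 8, -7]
STORE 1 -> [371, 8]
DUP     -> [371, 8, 8]
SUB     -> [371, 0]
NEG     -> [371, 0]
LOAD 0  -> [371, 0, 8]
STORE 0 -> [371, 0]
SWAP    -> [0, 371]
OVER    -> [0, 371, 0]
SWAP    -> [0, 0, 371]
ROT     -> [0, 371, 0]
EQ      -> [0, 0]
DUP     -> [0, 0, 0]
SWAP    -> [0, 0, 0]
POP     -> [0, 0]
SUB     -> [0]

-7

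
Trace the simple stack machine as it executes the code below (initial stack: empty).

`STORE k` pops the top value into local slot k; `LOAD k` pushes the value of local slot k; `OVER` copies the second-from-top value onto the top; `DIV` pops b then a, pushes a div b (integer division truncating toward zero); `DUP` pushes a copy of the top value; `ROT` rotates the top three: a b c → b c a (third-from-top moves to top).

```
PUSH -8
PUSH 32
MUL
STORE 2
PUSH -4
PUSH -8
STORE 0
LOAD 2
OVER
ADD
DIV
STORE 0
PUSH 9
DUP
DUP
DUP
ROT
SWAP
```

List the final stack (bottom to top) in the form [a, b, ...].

[9, 9, 9, 9]

PUSH -8 : -8
PUSH 32 : -8 32
MUL     : -256
STORE 2 : (empty)
PUSH -4 : -4
PUSH -8 : -4 -8
STORE 0 : -4
LOAD 2  : -4 -256
OVER    : -4 -256 -4
ADD     : -4 -260
DIV     : 0
STORE 0 : (empty)
PUSH 9  : 9
DUP     : 9 9
DUP     : 9 9 9
DUP     : 9 9 9 9
ROT     : 9 9 9 9
SWAP    : 9 9 9 9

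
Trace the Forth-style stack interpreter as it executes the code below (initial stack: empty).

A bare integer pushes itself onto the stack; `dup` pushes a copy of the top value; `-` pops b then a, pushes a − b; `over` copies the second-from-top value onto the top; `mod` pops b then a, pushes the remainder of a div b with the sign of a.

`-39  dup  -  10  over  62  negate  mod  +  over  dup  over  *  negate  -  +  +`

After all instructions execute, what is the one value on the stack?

10

-39     [-39]
dup     [-39, -39]
-       [0]
10      [0, 10]
over    [0, 10, 0]
62      [0, 10, 0, 62]
negate  [0, 10, 0, -62]
mod     [0, 10, 0]
+       [0, 10]
over    [0, 10, 0]
dup     [0, 10, 0, 0]
over    [0, 10, 0, 0, 0]
*       [0, 10, 0, 0]
negate  [0, 10, 0, 0]
-       [0, 10, 0]
+       [0, 10]
+       [10]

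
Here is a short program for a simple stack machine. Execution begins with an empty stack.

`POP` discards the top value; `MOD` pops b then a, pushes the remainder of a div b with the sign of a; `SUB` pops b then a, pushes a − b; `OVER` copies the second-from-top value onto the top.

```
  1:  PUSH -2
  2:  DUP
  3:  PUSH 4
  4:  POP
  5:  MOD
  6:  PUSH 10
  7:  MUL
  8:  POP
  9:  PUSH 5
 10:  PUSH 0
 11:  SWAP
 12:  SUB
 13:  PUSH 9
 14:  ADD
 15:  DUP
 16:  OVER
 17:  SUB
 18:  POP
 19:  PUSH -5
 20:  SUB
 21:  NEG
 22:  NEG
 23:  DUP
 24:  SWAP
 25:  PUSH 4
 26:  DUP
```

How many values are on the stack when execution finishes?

PUSH -2 : [-2]
DUP     : [-2, -2]
PUSH 4  : [-2, -2, 4]
POP     : [-2, -2]
MOD     : [0]
PUSH 10 : [0, 10]
MUL     : [0]
POP     : []
PUSH 5  : [5]
PUSH 0  : [5, 0]
SWAP    : [0, 5]
SUB     : [-5]
PUSH 9  : [-5, 9]
ADD     : [4]
DUP     : [4, 4]
OVER    : [4, 4, 4]
SUB     : [4, 0]
POP     : [4]
PUSH -5 : [4, -5]
SUB     : [9]
NEG     : [-9]
NEG     : [9]
DUP     : [9, 9]
SWAP    : [9, 9]
PUSH 4  : [9, 9, 4]
DUP     : [9, 9, 4, 4]

4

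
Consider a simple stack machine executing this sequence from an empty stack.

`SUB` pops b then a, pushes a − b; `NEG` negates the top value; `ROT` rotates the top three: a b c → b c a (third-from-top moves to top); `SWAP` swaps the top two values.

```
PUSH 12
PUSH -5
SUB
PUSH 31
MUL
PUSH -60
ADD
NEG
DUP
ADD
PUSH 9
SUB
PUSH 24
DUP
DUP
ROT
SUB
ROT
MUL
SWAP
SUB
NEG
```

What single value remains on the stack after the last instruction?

PUSH 12   [12]
PUSH -5   [12, -5]
SUB       [17]
PUSH 31   [17, 31]
MUL       [527]
PUSH -60  [527, -60]
ADD       [467]
NEG       [-467]
DUP       [-467, -467]
ADD       [-934]
PUSH 9    [-934, 9]
SUB       [-943]
PUSH 24   [-943, 24]
DUP       [-943, 24, 24]
DUP       [-943, 24, 24, 24]
ROT       [-943, 24, 24, 24]
SUB       [-943, 24, 0]
ROT       [24, 0, -943]
MUL       [24, 0]
SWAP      [0, 24]
SUB       [-24]
NEG       [24]

24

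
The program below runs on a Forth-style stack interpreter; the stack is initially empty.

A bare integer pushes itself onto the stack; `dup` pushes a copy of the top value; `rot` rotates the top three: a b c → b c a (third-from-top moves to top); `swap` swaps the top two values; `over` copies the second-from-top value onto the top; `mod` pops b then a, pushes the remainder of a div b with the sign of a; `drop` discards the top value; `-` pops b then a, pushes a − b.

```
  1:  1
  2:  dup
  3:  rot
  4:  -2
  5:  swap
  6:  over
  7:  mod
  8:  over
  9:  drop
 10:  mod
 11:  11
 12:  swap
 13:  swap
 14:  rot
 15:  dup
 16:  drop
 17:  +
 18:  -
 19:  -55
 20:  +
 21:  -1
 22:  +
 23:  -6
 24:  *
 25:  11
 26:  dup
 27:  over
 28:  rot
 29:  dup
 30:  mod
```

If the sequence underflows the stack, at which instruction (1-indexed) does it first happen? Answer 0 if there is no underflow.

1   → 1
dup → 1 1
rot  — needs 3 operands, stack has 2 → underflow

3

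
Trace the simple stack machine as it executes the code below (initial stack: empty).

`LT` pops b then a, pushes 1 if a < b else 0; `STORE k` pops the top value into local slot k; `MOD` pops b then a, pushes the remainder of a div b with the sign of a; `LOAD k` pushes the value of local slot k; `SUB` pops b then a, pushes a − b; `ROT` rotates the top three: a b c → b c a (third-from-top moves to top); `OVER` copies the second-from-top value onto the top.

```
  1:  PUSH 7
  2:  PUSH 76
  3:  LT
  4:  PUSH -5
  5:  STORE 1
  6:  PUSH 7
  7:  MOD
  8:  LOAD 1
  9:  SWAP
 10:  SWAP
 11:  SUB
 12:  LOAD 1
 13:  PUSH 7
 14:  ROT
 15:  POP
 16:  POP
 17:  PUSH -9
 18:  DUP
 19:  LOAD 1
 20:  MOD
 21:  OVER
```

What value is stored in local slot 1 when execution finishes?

-5

PUSH 7  -> [7]
PUSH 76 -> [7, 76]
LT      -> [1]
PUSH -5 -> [1, -5]
STORE 1 -> [1]
PUSH 7  -> [1, 7]
MOD     -> [1]
LOAD 1  -> [1, -5]
SWAP    -> [-5, 1]
SWAP    -> [1, -5]
SUB     -> [6]
LOAD 1  -> [6, -5]
PUSH 7  -> [6, -5, 7]
ROT     -> [-5, 7, 6]
POP     -> [-5, 7]
POP     -> [-5]
PUSH -9 -> [-5, -9]
DUP     -> [-5, -9, -9]
LOAD 1  -> [-5, -9, -9, -5]
MOD     -> [-5, -9, -4]
OVER    -> [-5, -9, -4, -9]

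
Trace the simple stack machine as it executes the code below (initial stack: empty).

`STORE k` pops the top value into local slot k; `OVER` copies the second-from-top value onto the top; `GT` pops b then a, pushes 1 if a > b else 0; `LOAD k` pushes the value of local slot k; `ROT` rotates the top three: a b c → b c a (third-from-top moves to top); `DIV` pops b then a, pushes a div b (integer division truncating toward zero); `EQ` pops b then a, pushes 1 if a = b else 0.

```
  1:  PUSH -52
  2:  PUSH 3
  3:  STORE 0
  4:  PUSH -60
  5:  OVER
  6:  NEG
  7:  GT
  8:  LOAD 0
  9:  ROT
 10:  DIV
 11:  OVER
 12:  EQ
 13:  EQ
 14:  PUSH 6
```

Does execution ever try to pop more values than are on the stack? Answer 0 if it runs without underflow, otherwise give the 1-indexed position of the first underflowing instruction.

0

PUSH -52 -> [-52]
PUSH 3   -> [-52, 3]
STORE 0  -> [-52]
PUSH -60 -> [-52, -60]
OVER     -> [-52, -60, -52]
NEG      -> [-52, -60, 52]
GT       -> [-52, 0]
LOAD 0   -> [-52, 0, 3]
ROT      -> [0, 3, -52]
DIV      -> [0, 0]
OVER     -> [0, 0, 0]
EQ       -> [0, 1]
EQ       -> [0]
PUSH 6   -> [0, 6]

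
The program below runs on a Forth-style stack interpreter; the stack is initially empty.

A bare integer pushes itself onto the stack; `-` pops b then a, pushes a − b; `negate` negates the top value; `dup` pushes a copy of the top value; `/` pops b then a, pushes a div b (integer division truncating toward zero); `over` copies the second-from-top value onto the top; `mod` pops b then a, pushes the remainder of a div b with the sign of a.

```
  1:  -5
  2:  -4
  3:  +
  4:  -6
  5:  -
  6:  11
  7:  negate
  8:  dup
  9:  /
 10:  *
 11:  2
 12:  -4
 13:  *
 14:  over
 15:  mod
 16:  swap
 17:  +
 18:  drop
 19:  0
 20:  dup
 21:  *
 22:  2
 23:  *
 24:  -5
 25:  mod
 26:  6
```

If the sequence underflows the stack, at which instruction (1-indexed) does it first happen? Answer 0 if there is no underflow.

0

-5     → [-5]
-4     → [-5, -4]
+      → [-9]
-6     → [-9, -6]
-      → [-3]
11     → [-3, 11]
negate → [-3, -11]
dup    → [-3, -11, -11]
/      → [-3, 1]
*      → [-3]
2      → [-3, 2]
-4     → [-3, 2, -4]
*      → [-3, -8]
over   → [-3, -8, -3]
mod    → [-3, -2]
swap   → [-2, -3]
+      → [-5]
drop   → []
0      → [0]
dup    → [0, 0]
*      → [0]
2      → [0, 2]
*      → [0]
-5     → [0, -5]
mod    → [0]
6      → [0, 6]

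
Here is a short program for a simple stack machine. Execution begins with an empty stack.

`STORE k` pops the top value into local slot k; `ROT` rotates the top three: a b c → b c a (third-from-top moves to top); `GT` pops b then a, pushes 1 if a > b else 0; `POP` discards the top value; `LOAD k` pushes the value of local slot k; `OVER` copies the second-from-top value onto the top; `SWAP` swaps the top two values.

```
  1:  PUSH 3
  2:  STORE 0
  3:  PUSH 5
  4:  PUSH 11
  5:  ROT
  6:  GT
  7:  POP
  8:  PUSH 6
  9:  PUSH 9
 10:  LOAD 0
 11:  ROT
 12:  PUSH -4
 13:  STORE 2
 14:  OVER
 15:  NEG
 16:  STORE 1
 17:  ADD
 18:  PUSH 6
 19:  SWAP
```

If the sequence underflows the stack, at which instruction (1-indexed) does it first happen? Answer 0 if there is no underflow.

PUSH 3   3
STORE 0  (empty)
PUSH 5   5
PUSH 11  5 11
ROT  — needs 3 operands, stack has 2 → underflow

5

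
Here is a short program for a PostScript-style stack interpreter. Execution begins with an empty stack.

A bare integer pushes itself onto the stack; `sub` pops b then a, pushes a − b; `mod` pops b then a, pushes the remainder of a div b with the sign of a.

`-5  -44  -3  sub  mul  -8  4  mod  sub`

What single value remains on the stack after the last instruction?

205

-5  → -5
-44 → -5 -44
-3  → -5 -44 -3
sub → -5 -41
mul → 205
-8  → 205 -8
4   → 205 -8 4
mod → 205 0
sub → 205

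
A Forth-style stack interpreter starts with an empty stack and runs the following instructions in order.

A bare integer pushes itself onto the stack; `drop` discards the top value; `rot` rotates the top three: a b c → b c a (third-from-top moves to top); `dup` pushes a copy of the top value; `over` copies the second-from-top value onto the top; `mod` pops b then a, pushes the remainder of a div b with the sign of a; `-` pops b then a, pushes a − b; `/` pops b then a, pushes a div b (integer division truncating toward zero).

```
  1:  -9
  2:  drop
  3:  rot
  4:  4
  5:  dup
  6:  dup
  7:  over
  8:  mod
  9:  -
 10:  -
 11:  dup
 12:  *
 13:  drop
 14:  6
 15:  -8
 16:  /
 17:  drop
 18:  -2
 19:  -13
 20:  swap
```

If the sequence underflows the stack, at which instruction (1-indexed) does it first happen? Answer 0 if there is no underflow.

-9   -> -9
drop -> (empty)
rot  — needs 3 operands, stack has 0 → underflow

3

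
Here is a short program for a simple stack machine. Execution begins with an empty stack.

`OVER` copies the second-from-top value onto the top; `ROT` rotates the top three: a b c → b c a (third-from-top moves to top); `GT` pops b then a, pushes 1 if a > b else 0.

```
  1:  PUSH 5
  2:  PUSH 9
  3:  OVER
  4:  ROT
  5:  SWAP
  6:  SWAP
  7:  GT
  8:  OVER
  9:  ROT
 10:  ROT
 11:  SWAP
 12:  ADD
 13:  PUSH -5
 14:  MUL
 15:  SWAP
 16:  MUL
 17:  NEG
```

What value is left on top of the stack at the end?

PUSH 5  → [5]
PUSH 9  → [5, 9]
OVER    → [5, 9, 5]
ROT     → [9, 5, 5]
SWAP    → [9, 5, 5]
SWAP    → [9, 5, 5]
GT      → [9, 0]
OVER    → [9, 0, 9]
ROT     → [0, 9, 9]
ROT     → [9, 9, 0]
SWAP    → [9, 0, 9]
ADD     → [9, 9]
PUSH -5 → [9, 9, -5]
MUL     → [9, -45]
SWAP    → [-45, 9]
MUL     → [-405]
NEG     → [405]

405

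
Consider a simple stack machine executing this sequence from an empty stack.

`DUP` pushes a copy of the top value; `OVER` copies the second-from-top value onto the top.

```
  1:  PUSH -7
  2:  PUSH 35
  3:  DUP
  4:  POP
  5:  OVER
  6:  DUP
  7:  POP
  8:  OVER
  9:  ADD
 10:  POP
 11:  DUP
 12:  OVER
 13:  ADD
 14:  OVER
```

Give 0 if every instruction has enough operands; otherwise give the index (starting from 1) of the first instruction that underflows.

0

PUSH -7 : [-7]
PUSH 35 : [-7, 35]
DUP     : [-7, 35, 35]
POP     : [-7, 35]
OVER    : [-7, 35, -7]
DUP     : [-7, 35, -7, -7]
POP     : [-7, 35, -7]
OVER    : [-7, 35, -7, 35]
ADD     : [-7, 35, 28]
POP     : [-7, 35]
DUP     : [-7, 35, 35]
OVER    : [-7, 35, 35, 35]
ADD     : [-7, 35, 70]
OVER    : [-7, 35, 70, 35]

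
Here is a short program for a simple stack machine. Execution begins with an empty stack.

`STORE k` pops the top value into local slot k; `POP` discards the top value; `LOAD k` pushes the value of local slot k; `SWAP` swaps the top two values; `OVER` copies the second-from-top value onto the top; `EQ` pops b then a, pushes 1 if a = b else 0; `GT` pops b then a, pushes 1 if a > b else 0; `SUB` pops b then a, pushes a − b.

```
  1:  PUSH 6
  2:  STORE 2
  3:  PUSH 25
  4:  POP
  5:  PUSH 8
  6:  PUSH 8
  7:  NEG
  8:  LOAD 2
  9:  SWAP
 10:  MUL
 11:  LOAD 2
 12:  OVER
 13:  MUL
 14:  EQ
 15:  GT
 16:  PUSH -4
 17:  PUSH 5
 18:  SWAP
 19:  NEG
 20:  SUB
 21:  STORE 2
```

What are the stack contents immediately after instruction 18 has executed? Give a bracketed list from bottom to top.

PUSH 6   [6]
STORE 2  []
PUSH 25  [25]
POP      []
PUSH 8   [8]
PUSH 8   [8, 8]
NEG      [8, -8]
LOAD 2   [8, -8, 6]
SWAP     [8, 6, -8]
MUL      [8, -48]
LOAD 2   [8, -48, 6]
OVER     [8, -48, 6, -48]
MUL      [8, -48, -288]
EQ       [8, 0]
GT       [1]
PUSH -4  [1, -4]
PUSH 5   [1, -4, 5]
SWAP     [1, 5, -4]

[1, 5, -4]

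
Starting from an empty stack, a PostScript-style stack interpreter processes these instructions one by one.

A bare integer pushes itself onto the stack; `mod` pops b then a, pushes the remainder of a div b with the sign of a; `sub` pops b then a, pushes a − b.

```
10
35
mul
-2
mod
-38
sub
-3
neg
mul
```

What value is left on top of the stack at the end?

10   10
35   10 35
mul  350
-2   350 -2
mod  0
-38  0 -38
sub  38
-3   38 -3
neg  38 3
mul  114

114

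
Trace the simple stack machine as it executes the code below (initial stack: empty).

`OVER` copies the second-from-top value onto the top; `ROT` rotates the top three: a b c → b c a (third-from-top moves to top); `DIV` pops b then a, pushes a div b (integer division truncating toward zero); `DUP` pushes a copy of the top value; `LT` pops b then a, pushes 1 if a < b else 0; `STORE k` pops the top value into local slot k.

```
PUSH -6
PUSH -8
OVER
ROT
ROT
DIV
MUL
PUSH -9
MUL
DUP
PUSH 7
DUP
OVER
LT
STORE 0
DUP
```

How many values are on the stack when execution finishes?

4

PUSH -6 -> [-6]
PUSH -8 -> [-6, -8]
OVER    -> [-6, -8, -6]
ROT     -> [-8, -6, -6]
ROT     -> [-6, -6, -8]
DIV     -> [-6, 0]
MUL     -> [0]
PUSH -9 -> [0, -9]
MUL     -> [0]
DUP     -> [0, 0]
PUSH 7  -> [0, 0, 7]
DUP     -> [0, 0, 7, 7]
OVER    -> [0, 0, 7, 7, 7]
LT      -> [0, 0, 7, 0]
STORE 0 -> [0, 0, 7]
DUP     -> [0, 0, 7, 7]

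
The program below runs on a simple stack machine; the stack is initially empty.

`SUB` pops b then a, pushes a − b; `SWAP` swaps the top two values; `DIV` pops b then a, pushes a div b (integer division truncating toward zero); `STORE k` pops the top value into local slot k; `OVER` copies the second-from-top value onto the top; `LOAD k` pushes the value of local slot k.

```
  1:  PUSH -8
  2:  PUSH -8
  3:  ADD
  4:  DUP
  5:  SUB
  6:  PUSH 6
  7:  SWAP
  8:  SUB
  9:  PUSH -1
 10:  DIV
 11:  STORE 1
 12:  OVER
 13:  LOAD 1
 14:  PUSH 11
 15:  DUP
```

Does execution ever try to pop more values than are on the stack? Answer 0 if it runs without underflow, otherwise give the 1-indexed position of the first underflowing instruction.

PUSH -8 -> [-8]
PUSH -8 -> [-8, -8]
ADD     -> [-16]
DUP     -> [-16, -16]
SUB     -> [0]
PUSH 6  -> [0, 6]
SWAP    -> [6, 0]
SUB     -> [6]
PUSH -1 -> [6, -1]
DIV     -> [-6]
STORE 1 -> []
OVER  — needs 2 operands, stack has 0 → underflow

12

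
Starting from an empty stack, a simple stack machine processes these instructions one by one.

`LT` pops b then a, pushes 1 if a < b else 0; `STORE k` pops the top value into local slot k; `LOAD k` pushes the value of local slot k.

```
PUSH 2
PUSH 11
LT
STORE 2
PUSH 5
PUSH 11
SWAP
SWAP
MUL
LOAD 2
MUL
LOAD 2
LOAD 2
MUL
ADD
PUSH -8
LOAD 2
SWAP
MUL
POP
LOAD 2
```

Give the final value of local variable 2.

1

PUSH 2   [2]
PUSH 11  [2, 11]
LT       [1]
STORE 2  []
PUSH 5   [5]
PUSH 11  [5, 11]
SWAP     [11, 5]
SWAP     [5, 11]
MUL      [55]
LOAD 2   [55, 1]
MUL      [55]
LOAD 2   [55, 1]
LOAD 2   [55, 1, 1]
MUL      [55, 1]
ADD      [56]
PUSH -8  [56, -8]
LOAD 2   [56, -8, 1]
SWAP     [56, 1, -8]
MUL      [56, -8]
POP      [56]
LOAD 2   [56, 1]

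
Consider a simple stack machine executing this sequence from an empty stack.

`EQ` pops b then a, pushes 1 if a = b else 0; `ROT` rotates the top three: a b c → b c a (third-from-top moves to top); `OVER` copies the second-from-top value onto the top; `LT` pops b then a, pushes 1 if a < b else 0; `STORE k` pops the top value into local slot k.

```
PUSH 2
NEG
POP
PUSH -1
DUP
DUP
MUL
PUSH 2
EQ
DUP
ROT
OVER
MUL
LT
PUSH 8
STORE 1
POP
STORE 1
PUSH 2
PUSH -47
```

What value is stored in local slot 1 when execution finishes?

0

PUSH 2   -> [2]
NEG      -> [-2]
POP      -> []
PUSH -1  -> [-1]
DUP      -> [-1, -1]
DUP      -> [-1, -1, -1]
MUL      -> [-1, 1]
PUSH 2   -> [-1, 1, 2]
EQ       -> [-1, 0]
DUP      -> [-1, 0, 0]
ROT      -> [0, 0, -1]
OVER     -> [0, 0, -1, 0]
MUL      -> [0, 0, 0]
LT       -> [0, 0]
PUSH 8   -> [0, 0, 8]
STORE 1  -> [0, 0]
POP      -> [0]
STORE 1  -> []
PUSH 2   -> [2]
PUSH -47 -> [2, -47]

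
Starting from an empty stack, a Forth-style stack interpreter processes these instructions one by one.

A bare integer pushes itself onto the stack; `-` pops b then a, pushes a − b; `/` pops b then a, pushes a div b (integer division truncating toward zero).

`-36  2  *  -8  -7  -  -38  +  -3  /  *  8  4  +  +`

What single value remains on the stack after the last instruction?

-924

-36 → -36
2   → -36 2
*   → -72
-8  → -72 -8
-7  → -72 -8 -7
-   → -72 -1
-38 → -72 -1 -38
+   → -72 -39
-3  → -72 -39 -3
/   → -72 13
*   → -936
8   → -936 8
4   → -936 8 4
+   → -936 12
+   → -924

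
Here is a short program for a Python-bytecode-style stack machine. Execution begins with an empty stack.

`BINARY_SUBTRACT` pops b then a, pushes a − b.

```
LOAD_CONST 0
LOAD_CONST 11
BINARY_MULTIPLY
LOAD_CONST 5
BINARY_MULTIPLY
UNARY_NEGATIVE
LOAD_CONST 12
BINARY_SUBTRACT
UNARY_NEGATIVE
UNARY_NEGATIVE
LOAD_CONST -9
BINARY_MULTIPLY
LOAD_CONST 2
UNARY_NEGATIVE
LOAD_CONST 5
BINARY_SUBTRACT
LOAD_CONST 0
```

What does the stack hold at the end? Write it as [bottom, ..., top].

[108, -7, 0]

LOAD_CONST 0    : [0]
LOAD_CONST 11   : [0, 11]
BINARY_MULTIPLY : [0]
LOAD_CONST 5    : [0, 5]
BINARY_MULTIPLY : [0]
UNARY_NEGATIVE  : [0]
LOAD_CONST 12   : [0, 12]
BINARY_SUBTRACT : [-12]
UNARY_NEGATIVE  : [12]
UNARY_NEGATIVE  : [-12]
LOAD_CONST -9   : [-12, -9]
BINARY_MULTIPLY : [108]
LOAD_CONST 2    : [108, 2]
UNARY_NEGATIVE  : [108, -2]
LOAD_CONST 5    : [108, -2, 5]
BINARY_SUBTRACT : [108, -7]
LOAD_CONST 0    : [108, -7, 0]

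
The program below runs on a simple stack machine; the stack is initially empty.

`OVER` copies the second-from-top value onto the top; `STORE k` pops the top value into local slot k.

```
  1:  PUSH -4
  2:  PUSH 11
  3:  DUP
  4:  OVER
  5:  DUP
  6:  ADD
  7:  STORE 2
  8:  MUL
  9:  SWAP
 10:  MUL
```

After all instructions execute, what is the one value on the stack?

-484

PUSH -4  [-4]
PUSH 11  [-4, 11]
DUP      [-4, 11, 11]
OVER     [-4, 11, 11, 11]
DUP      [-4, 11, 11, 11, 11]
ADD      [-4, 11, 11, 22]
STORE 2  [-4, 11, 11]
MUL      [-4, 121]
SWAP     [121, -4]
MUL      [-484]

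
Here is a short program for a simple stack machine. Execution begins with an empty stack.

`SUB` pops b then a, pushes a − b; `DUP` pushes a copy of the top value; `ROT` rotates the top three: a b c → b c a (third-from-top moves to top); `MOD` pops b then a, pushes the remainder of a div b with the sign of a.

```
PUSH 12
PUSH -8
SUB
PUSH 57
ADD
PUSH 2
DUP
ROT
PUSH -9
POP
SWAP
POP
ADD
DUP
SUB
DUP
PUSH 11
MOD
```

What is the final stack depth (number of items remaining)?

PUSH 12 -> [12]
PUSH -8 -> [12, -8]
SUB     -> [20]
PUSH 57 -> [20, 57]
ADD     -> [77]
PUSH 2  -> [77, 2]
DUP     -> [77, 2, 2]
ROT     -> [2, 2, 77]
PUSH -9 -> [2, 2, 77, -9]
POP     -> [2, 2, 77]
SWAP    -> [2, 77, 2]
POP     -> [2, 77]
ADD     -> [79]
DUP     -> [79, 79]
SUB     -> [0]
DUP     -> [0, 0]
PUSH 11 -> [0, 0, 11]
MOD     -> [0, 0]

2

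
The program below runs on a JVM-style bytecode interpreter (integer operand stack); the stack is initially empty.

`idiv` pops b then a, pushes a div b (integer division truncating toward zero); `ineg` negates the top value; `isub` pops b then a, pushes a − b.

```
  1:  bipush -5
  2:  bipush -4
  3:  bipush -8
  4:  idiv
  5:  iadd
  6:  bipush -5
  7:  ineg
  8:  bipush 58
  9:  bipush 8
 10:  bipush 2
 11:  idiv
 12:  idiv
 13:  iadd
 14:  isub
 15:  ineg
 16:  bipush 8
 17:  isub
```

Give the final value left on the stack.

bipush -5  [-5]
bipush -4  [-5, -4]
bipush -8  [-5, -4, -8]
idiv       [-5, 0]
iadd       [-5]
bipush -5  [-5, -5]
ineg       [-5, 5]
bipush 58  [-5, 5, 58]
bipush 8   [-5, 5, 58, 8]
bipush 2   [-5, 5, 58, 8, 2]
idiv       [-5, 5, 58, 4]
idiv       [-5, 5, 14]
iadd       [-5, 19]
isub       [-24]
ineg       [24]
bipush 8   [24, 8]
isub       [16]

16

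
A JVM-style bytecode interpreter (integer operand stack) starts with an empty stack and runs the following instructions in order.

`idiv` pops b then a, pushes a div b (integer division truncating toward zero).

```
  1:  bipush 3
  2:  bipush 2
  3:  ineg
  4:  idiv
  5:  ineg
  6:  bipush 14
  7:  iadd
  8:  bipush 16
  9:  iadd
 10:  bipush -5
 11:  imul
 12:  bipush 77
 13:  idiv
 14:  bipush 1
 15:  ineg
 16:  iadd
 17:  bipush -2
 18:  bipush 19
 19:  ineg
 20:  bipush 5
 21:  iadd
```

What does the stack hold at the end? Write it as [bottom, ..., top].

[-3, -2, -14]

bipush 3   3
bipush 2   3 2
ineg       3 -2
idiv       -1
ineg       1
bipush 14  1 14
iadd       15
bipush 16  15 16
iadd       31
bipush -5  31 -5
imul       -155
bipush 77  -155 77
idiv       -2
bipush 1   -2 1
ineg       -2 -1
iadd       -3
bipush -2  -3 -2
bipush 19  -3 -2 19
ineg       -3 -2 -19
bipush 5   -3 -2 -19 5
iadd       -3 -2 -14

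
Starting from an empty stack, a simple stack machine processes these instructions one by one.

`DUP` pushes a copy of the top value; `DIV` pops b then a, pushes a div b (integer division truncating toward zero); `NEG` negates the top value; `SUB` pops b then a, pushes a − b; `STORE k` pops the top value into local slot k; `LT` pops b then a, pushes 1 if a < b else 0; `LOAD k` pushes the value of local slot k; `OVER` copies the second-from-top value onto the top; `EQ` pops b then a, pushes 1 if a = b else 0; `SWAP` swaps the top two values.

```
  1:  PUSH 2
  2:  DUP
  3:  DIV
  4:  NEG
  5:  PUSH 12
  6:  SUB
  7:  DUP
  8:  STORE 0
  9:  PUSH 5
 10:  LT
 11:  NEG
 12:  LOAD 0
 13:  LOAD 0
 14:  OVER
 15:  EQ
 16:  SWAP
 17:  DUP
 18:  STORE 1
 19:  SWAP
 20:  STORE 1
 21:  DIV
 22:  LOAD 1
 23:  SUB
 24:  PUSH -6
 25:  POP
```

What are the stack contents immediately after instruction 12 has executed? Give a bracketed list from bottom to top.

PUSH 2  : [2]
DUP     : [2, 2]
DIV     : [1]
NEG     : [-1]
PUSH 12 : [-1, 12]
SUB     : [-13]
DUP     : [-13, -13]
STORE 0 : [-13]
PUSH 5  : [-13, 5]
LT      : [1]
NEG     : [-1]
LOAD 0  : [-1, -13]

[-1, -13]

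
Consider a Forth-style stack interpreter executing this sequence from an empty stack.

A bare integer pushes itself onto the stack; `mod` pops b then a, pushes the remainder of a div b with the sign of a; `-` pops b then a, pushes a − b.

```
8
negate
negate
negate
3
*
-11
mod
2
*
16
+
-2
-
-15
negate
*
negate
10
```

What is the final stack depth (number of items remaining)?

2

8       8
negate  -8
negate  8
negate  -8
3       -8 3
*       -24
-11     -24 -11
mod     -2
2       -2 2
*       -4
16      -4 16
+       12
-2      12 -2
-       14
-15     14 -15
negate  14 15
*       210
negate  -210
10      -210 10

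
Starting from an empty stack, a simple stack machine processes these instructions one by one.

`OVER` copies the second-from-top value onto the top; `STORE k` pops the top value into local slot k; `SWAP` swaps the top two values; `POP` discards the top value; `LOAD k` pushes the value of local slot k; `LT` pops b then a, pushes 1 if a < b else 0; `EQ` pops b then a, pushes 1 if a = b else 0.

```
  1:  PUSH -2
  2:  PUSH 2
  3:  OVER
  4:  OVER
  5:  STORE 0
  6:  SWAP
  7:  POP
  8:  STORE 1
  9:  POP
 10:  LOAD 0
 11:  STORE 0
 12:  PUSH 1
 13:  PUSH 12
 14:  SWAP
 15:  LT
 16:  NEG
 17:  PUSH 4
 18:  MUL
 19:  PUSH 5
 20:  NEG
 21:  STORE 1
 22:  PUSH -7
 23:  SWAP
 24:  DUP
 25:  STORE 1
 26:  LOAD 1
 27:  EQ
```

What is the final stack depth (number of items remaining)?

PUSH -2 -> [-2]
PUSH 2  -> [-2, 2]
OVER    -> [-2, 2, -2]
OVER    -> [-2, 2, -2, 2]
STORE 0 -> [-2, 2, -2]
SWAP    -> [-2, -2, 2]
POP     -> [-2, -2]
STORE 1 -> [-2]
POP     -> []
LOAD 0  -> [2]
STORE 0 -> []
PUSH 1  -> [1]
PUSH 12 -> [1, 12]
SWAP    -> [12, 1]
LT      -> [0]
NEG     -> [0]
PUSH 4  -> [0, 4]
MUL     -> [0]
PUSH 5  -> [0, 5]
NEG     -> [0, -5]
STORE 1 -> [0]
PUSH -7 -> [0, -7]
SWAP    -> [-7, 0]
DUP     -> [-7, 0, 0]
STORE 1 -> [-7, 0]
LOAD 1  -> [-7, 0, 0]
EQ      -> [-7, 1]

2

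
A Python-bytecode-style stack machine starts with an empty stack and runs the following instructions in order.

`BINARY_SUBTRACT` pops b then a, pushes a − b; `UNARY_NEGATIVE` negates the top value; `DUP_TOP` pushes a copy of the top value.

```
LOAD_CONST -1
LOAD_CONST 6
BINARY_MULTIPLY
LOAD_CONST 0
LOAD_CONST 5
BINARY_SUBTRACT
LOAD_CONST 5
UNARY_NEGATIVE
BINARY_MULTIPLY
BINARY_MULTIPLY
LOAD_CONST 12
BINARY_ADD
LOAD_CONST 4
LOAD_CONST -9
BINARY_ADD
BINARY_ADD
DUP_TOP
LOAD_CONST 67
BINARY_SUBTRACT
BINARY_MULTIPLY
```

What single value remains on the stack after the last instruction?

30030

LOAD_CONST -1    -1
LOAD_CONST 6     -1 6
BINARY_MULTIPLY  -6
LOAD_CONST 0     -6 0
LOAD_CONST 5     -6 0 5
BINARY_SUBTRACT  -6 -5
LOAD_CONST 5     -6 -5 5
UNARY_NEGATIVE   -6 -5 -5
BINARY_MULTIPLY  -6 25
BINARY_MULTIPLY  -150
LOAD_CONST 12    -150 12
BINARY_ADD       -138
LOAD_CONST 4     -138 4
LOAD_CONST -9    -138 4 -9
BINARY_ADD       -138 -5
BINARY_ADD       -143
DUP_TOP          -143 -143
LOAD_CONST 67    -143 -143 67
BINARY_SUBTRACT  -143 -210
BINARY_MULTIPLY  30030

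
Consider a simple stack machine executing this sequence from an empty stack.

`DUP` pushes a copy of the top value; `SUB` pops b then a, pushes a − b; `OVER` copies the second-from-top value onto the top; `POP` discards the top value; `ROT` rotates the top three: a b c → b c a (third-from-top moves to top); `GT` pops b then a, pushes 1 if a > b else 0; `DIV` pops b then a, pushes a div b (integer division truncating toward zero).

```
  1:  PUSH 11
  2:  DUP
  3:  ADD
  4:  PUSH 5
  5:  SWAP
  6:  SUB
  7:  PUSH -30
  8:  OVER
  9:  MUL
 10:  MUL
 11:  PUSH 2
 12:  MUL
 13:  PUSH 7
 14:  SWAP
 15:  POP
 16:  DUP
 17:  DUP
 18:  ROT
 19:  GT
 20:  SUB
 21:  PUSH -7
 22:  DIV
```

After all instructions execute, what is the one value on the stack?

-1

PUSH 11   [11]
DUP       [11, 11]
ADD       [22]
PUSH 5    [22, 5]
SWAP      [5, 22]
SUB       [-17]
PUSH -30  [-17, -30]
OVER      [-17, -30, -17]
MUL       [-17, 510]
MUL       [-8670]
PUSH 2    [-8670, 2]
MUL       [-17340]
PUSH 7    [-17340, 7]
SWAP      [7, -17340]
POP       [7]
DUP       [7, 7]
DUP       [7, 7, 7]
ROT       [7, 7, 7]
GT        [7, 0]
SUB       [7]
PUSH -7   [7, -7]
DIV       [-1]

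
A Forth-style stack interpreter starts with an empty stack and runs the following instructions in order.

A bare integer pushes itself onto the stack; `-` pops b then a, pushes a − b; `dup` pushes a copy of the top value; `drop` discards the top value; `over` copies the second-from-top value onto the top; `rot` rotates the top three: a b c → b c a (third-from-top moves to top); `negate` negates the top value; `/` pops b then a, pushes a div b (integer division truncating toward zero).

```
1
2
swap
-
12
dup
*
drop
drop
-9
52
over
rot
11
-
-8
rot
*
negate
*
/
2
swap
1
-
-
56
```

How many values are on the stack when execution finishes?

2

1      : [1]
2      : [1, 2]
swap   : [2, 1]
-      : [1]
12     : [1, 12]
dup    : [1, 12, 12]
*      : [1, 144]
drop   : [1]
drop   : []
-9     : [-9]
52     : [-9, 52]
over   : [-9, 52, -9]
rot    : [52, -9, -9]
11     : [52, -9, -9, 11]
-      : [52, -9, -20]
-8     : [52, -9, -20, -8]
rot    : [52, -20, -8, -9]
*      : [52, -20, 72]
negate : [52, -20, -72]
*      : [52, 1440]
/      : [0]
2      : [0, 2]
swap   : [2, 0]
1      : [2, 0, 1]
-      : [2, -1]
-      : [3]
56     : [3, 56]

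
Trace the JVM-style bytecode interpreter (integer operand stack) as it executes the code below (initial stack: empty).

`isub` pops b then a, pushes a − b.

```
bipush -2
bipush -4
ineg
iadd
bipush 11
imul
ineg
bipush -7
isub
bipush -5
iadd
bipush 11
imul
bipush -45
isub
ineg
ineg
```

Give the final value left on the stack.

bipush -2  → [-2]
bipush -4  → [-2, -4]
ineg       → [-2, 4]
iadd       → [2]
bipush 11  → [2, 11]
imul       → [22]
ineg       → [-22]
bipush -7  → [-22, -7]
isub       → [-15]
bipush -5  → [-15, -5]
iadd       → [-20]
bipush 11  → [-20, 11]
imul       → [-220]
bipush -45 → [-220, -45]
isub       → [-175]
ineg       → [175]
ineg       → [-175]

-175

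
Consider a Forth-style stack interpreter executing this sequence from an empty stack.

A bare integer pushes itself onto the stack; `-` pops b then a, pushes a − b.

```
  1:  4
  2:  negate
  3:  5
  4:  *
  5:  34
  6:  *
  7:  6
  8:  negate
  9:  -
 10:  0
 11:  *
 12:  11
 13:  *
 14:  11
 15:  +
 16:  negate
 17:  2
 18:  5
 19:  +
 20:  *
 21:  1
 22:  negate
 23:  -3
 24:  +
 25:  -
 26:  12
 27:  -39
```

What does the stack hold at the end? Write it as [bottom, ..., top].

[-73, 12, -39]

4       4
negate  -4
5       -4 5
*       -20
34      -20 34
*       -680
6       -680 6
negate  -680 -6
-       -674
0       -674 0
*       0
11      0 11
*       0
11      0 11
+       11
negate  -11
2       -11 2
5       -11 2 5
+       -11 7
*       -77
1       -77 1
negate  -77 -1
-3      -77 -1 -3
+       -77 -4
-       -73
12      -73 12
-39     -73 12 -39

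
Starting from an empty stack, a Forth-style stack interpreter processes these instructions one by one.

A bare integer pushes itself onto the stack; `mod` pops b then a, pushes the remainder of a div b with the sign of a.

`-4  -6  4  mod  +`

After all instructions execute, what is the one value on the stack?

-6

-4  -> [-4]
-6  -> [-4, -6]
4   -> [-4, -6, 4]
mod -> [-4, -2]
+   -> [-6]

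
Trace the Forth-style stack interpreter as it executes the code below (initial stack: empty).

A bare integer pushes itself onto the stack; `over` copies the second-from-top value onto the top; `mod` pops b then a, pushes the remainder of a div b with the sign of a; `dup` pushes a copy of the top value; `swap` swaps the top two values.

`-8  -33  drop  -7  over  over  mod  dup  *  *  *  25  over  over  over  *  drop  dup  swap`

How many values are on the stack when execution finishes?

4

-8   : [-8]
-33  : [-8, -33]
drop : [-8]
-7   : [-8, -7]
over : [-8, -7, -8]
over : [-8, -7, -8, -7]
mod  : [-8, -7, -1]
dup  : [-8, -7, -1, -1]
*    : [-8, -7, 1]
*    : [-8, -7]
*    : [56]
25   : [56, 25]
over : [56, 25, 56]
over : [56, 25, 56, 25]
over : [56, 25, 56, 25, 56]
*    : [56, 25, 56, 1400]
drop : [56, 25, 56]
dup  : [56, 25, 56, 56]
swap : [56, 25, 56, 56]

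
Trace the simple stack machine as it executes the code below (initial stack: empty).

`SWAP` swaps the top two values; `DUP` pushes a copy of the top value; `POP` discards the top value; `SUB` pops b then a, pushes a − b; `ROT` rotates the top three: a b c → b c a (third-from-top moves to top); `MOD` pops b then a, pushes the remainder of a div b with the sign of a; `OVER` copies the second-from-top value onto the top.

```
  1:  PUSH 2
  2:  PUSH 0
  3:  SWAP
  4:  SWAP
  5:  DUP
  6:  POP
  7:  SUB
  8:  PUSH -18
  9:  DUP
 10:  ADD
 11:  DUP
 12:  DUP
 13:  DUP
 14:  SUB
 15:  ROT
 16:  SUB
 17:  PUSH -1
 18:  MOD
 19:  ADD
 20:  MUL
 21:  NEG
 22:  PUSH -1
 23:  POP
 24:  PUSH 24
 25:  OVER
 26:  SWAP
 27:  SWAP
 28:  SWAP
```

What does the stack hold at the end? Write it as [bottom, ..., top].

[72, 72, 24]

PUSH 2    [2]
PUSH 0    [2, 0]
SWAP      [0, 2]
SWAP      [2, 0]
DUP       [2, 0, 0]
POP       [2, 0]
SUB       [2]
PUSH -18  [2, -18]
DUP       [2, -18, -18]
ADD       [2, -36]
DUP       [2, -36, -36]
DUP       [2, -36, -36, -36]
DUP       [2, -36, -36, -36, -36]
SUB       [2, -36, -36, 0]
ROT       [2, -36, 0, -36]
SUB       [2, -36, 36]
PUSH -1   [2, -36, 36, -1]
MOD       [2, -36, 0]
ADD       [2, -36]
MUL       [-72]
NEG       [72]
PUSH -1   [72, -1]
POP       [72]
PUSH 24   [72, 24]
OVER      [72, 24, 72]
SWAP      [72, 72, 24]
SWAP      [72, 24, 72]
SWAP      [72, 72, 24]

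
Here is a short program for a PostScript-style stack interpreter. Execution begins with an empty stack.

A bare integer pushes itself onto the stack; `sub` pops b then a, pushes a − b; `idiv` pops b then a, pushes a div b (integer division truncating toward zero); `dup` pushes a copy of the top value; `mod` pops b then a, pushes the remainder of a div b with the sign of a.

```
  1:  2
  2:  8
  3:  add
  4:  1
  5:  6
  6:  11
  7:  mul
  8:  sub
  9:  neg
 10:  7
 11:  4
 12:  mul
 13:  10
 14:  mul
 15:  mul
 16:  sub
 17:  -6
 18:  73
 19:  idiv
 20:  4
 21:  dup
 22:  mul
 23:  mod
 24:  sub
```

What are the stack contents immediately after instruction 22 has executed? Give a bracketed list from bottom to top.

[-18190, 0, 16]

2    → 2
8    → 2 8
add  → 10
1    → 10 1
6    → 10 1 6
11   → 10 1 6 11
mul  → 10 1 66
sub  → 10 -65
neg  → 10 65
7    → 10 65 7
4    → 10 65 7 4
mul  → 10 65 28
10   → 10 65 28 10
mul  → 10 65 280
mul  → 10 18200
sub  → -18190
-6   → -18190 -6
73   → -18190 -6 73
idiv → -18190 0
4    → -18190 0 4
dup  → -18190 0 4 4
mul  → -18190 0 16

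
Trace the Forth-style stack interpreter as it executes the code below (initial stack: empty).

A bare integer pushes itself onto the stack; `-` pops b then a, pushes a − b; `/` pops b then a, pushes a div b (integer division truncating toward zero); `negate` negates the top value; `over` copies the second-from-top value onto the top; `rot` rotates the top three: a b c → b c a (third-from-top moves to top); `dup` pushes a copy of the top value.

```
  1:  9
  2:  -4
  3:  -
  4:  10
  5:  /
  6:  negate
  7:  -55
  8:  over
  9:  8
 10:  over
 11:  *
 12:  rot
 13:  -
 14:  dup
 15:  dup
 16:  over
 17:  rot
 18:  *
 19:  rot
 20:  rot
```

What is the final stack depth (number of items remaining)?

5

9      -> 9
-4     -> 9 -4
-      -> 13
10     -> 13 10
/      -> 1
negate -> -1
-55    -> -1 -55
over   -> -1 -55 -1
8      -> -1 -55 -1 8
over   -> -1 -55 -1 8 -1
*      -> -1 -55 -1 -8
rot    -> -1 -1 -8 -55
-      -> -1 -1 47
dup    -> -1 -1 47 47
dup    -> -1 -1 47 47 47
over   -> -1 -1 47 47 47 47
rot    -> -1 -1 47 47 47 47
*      -> -1 -1 47 47 2209
rot    -> -1 -1 47 2209 47
rot    -> -1 -1 2209 47 47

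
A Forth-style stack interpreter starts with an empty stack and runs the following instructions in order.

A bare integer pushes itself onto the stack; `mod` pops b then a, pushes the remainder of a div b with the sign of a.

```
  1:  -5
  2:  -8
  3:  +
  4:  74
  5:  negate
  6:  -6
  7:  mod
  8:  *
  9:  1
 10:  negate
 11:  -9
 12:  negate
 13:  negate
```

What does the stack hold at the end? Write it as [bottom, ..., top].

[26, -1, -9]

-5     : -5
-8     : -5 -8
+      : -13
74     : -13 74
negate : -13 -74
-6     : -13 -74 -6
mod    : -13 -2
*      : 26
1      : 26 1
negate : 26 -1
-9     : 26 -1 -9
negate : 26 -1 9
negate : 26 -1 -9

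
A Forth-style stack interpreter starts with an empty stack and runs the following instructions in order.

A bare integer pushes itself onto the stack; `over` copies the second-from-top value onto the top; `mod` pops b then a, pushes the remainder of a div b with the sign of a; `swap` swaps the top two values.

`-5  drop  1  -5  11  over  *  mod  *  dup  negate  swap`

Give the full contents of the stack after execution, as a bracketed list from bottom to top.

-5     → -5
drop   → (empty)
1      → 1
-5     → 1 -5
11     → 1 -5 11
over   → 1 -5 11 -5
*      → 1 -5 -55
mod    → 1 -5
*      → -5
dup    → -5 -5
negate → -5 5
swap   → 5 -5

[5, -5]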